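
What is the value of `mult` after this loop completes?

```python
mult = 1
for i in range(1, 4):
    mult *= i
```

3! = 6
`mult` takes the values: 1 → 2 → 6

Answer: 6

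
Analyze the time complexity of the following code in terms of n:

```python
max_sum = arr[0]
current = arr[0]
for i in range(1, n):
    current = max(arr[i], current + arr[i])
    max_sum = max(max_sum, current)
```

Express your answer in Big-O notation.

This is Kadane's algorithm for maximum subarray. Time complexity: O(n).

Answer: O(n)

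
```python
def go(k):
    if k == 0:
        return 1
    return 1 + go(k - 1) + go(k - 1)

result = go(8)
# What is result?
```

go(k) = 1 + 2·go(k-1), go(0)=1. Closed form: (1+1)·2^8 - 1 = 511.

Answer: 511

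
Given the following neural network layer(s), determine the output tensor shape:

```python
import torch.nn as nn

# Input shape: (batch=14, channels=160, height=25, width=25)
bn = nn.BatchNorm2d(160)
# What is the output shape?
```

Input: (14, 160, 25, 25) -> Output: (14, 160, 25, 25)

Answer: (14, 160, 25, 25)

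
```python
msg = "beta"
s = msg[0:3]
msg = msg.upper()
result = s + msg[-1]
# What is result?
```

Trace:
`msg = "beta"` → msg = 'beta'
`s = msg[0:3]` → s = 'bet'
`msg = msg.upper()` → msg = 'BETA'
`result = s + msg[-1]` → result = 'betA'
So result = 'betA'

Answer: 'betA'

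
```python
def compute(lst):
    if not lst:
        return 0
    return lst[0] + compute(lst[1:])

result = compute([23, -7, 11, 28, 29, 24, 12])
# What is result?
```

23 + (-7) + 11 + 28 + 29 + 24 + 12 + 0 = 120

Answer: 120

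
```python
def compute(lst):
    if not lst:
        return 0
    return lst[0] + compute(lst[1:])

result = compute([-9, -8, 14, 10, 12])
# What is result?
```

(-9) + (-8) + 14 + 10 + 12 + 0 = 19

Answer: 19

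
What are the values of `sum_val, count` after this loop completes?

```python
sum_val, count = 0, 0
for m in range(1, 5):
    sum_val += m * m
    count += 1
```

Sum of squares and count
`sum_val, count` takes the values: (0, 0) → (1, 0) → (1, 1) → (5, 1) → (5, 2) → (14, 2) → (14, 3) → (30, 3) → (30, 4)

Answer: 30, 4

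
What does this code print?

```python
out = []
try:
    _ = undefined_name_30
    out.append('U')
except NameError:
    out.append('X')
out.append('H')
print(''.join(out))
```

Execution trace: 'X' (except NameError) → 'H' (after the try/except). Output: XH

Answer: XH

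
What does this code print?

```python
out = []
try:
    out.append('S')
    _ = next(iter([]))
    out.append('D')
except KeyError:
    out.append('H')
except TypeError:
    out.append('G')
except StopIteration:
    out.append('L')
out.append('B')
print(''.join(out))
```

Execution trace: 'S' (try body) → 'L' (except StopIteration) → 'B' (after the try/except). Output: SLB

Answer: SLB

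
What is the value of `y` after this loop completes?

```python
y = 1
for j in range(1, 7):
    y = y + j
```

Start at 1, add 1 through 6
`y` takes the values: 1 → 2 → 4 → 7 → 11 → 16 → 22

Answer: 22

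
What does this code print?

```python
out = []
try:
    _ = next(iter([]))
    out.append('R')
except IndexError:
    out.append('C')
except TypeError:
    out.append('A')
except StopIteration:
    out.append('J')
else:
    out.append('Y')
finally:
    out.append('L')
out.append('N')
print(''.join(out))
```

Execution trace: 'J' (except StopIteration) → 'L' (finally) → 'N' (after the try/except). Output: JLN

Answer: JLN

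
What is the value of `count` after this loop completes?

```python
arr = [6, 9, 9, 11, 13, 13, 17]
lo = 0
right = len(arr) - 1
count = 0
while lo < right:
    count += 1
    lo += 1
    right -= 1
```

Iterations until pointers meet (list length 7)
`count` takes the values: 0 → 1 → 2 → 3

Answer: 3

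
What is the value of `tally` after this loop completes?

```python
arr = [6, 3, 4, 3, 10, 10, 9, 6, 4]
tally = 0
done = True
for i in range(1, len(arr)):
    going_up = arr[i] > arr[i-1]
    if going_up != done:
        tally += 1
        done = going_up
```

Count direction changes in [6, 3, 4, 3, 10, 10, 9, 6, 4]
`tally` takes the values: 0 → 1 → 2 → 3 → 4 → 5

Answer: 5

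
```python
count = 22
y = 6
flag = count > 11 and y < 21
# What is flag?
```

Trace:
`count = 22` → count = 22
`y = 6` → y = 6
`flag = count > 11 and y < 21` → flag = True
So flag = True

Answer: True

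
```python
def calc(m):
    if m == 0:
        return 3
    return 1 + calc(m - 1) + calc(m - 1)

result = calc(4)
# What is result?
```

calc(m) = 1 + 2·calc(m-1), calc(0)=3. Closed form: (3+1)·2^4 - 1 = 63.

Answer: 63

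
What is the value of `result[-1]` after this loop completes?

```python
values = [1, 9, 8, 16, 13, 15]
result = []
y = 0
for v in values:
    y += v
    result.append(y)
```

Cumulative sum ends at 62
`result` takes the values: [] → [1] → [1, 10] → [1, 10, 18] → [1, 10, 18, 34] → [1, 10, 18, 34, 47] → [1, 10, 18, 34, 47, 62]
So `result[-1]` = 62

Answer: 62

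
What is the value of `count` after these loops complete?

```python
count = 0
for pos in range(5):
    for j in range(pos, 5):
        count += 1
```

Upper triangle: 5 + 4 + ... + 1
`count` takes the values: 0 → 1 → 2 → 3 → 4 → 5 → 6 → 7 → 8 → 9 → 10 → 11 → 12 → 13 → 14 → 15

Answer: 15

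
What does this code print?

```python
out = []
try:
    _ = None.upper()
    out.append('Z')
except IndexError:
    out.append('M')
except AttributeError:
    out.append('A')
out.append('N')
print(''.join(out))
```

Execution trace: 'A' (except AttributeError) → 'N' (after the try/except). Output: AN

Answer: AN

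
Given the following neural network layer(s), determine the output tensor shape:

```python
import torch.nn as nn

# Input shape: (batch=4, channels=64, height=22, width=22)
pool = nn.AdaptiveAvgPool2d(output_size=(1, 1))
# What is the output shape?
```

Input: (4, 64, 22, 22) -> Output: (4, 64, 1, 1)

Answer: (4, 64, 1, 1)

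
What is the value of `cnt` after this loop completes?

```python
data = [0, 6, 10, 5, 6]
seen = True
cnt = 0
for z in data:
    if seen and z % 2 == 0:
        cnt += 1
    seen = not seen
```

Count even values at even positions
`cnt` takes the values: 0 → 1 → 2 → 3

Answer: 3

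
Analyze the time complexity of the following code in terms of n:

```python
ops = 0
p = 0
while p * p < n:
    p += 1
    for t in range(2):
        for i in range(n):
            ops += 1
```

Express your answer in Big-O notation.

Each loop level contributes: √n × 1 × n. Multiplying the contributions gives O(n√n).

Answer: O(n√n)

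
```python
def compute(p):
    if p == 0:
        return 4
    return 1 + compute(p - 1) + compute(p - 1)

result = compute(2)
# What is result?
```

compute(p) = 1 + 2·compute(p-1), compute(0)=4. Closed form: (4+1)·2^2 - 1 = 19.

Answer: 19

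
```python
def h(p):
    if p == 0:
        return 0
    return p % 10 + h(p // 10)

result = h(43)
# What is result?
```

Sum of digits of 43: 3 + 4 = 7

Answer: 7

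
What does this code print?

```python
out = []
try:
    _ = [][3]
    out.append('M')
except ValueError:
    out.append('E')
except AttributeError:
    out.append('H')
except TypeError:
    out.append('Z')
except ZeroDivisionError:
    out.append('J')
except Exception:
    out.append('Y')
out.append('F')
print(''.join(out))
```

Execution trace: 'Y' (except Exception) → 'F' (after the try/except). Output: YF

Answer: YF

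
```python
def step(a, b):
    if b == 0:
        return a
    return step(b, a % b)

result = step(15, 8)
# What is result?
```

step(15, 8) -> step(8, 7) -> step(7, 1) -> step(1, 0) -> 1

Answer: 1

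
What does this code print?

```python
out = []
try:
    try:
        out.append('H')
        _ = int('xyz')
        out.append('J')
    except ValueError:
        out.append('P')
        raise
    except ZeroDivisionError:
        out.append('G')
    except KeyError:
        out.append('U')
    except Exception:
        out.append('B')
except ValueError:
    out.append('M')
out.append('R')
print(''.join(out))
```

Execution trace: 'H' (inner try body) → 'P' (inner except ValueError) → 'M' (outer except ValueError) → 'R' (after the try/except). Output: HPMR

Answer: HPMR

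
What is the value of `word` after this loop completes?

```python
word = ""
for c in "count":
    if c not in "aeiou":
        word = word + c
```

Remove vowels from 'count'
`word` takes the values: "" → "c" → "cn" → "cnt"

Answer: "cnt"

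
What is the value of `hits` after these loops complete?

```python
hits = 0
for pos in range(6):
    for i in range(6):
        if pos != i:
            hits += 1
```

6² - 6 (exclude diagonal)
`hits` takes the values: 0 → 1 → 2 → 3 → 4 → 5 → 6 → 7 → 8 → 9 → 10 → 11 → 12 → 13 → 14 → 15 → 16 → 17 → 18 → 19 → 20 → 21 → 22 → 23 → 24 → 25 → 26 → 27 → 28 → 29 → 30

Answer: 30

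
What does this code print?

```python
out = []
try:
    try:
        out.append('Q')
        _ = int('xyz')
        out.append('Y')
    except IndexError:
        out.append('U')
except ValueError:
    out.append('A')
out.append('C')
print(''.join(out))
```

Execution trace: 'Q' (try body) → 'A' (outer except ValueError) → 'C' (after the try/except). Output: QAC

Answer: QAC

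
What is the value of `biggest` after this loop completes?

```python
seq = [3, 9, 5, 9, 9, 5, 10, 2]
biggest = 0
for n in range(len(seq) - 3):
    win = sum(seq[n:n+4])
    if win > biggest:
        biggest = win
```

Max sum of 4-element window in [3, 9, 5, 9, 9, 5, 10, 2]
`biggest` takes the values: 0 → 26 → 32 → 33

Answer: 33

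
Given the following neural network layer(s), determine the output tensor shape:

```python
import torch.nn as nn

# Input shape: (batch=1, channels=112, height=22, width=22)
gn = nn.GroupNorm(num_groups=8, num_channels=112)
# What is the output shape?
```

Input: (1, 112, 22, 22) -> Output: (1, 112, 22, 22)

Answer: (1, 112, 22, 22)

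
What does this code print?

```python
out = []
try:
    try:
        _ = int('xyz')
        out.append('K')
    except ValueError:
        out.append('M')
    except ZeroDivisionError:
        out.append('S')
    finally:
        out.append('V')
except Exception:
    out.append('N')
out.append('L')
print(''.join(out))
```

Execution trace: 'M' (inner except ValueError) → 'V' (inner finally) → 'L' (after the try/except). Output: MVL

Answer: MVL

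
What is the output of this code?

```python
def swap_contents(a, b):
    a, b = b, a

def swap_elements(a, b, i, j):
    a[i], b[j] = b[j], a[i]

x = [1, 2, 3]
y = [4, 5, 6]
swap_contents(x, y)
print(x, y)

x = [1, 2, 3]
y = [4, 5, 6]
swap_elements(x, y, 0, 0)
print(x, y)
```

Key concept: parameter rebinding vs mutation.
Step by step:
`x = [1, 2, 3]` → x = [1, 2, 3]
`y = [4, 5, 6]` → y = [4, 5, 6]
`swap_contents(x, y)` → no visible change to tracked variables
`print(x, y)` → prints [1, 2, 3] [4, 5, 6]
`x = [1, 2, 3]` → x = [1, 2, 3]
`y = [4, 5, 6]` → y = [4, 5, 6]
`swap_elements(x, y, 0, 0)` → x = [4, 2, 3]; y = [1, 5, 6]
`print(x, y)` → prints [4, 2, 3] [1, 5, 6]

Answer:
[1, 2, 3] [4, 5, 6]
[4, 2, 3] [1, 5, 6]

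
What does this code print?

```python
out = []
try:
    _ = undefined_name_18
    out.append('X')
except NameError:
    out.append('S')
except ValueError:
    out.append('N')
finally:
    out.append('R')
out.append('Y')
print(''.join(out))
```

Execution trace: 'S' (except NameError) → 'R' (finally) → 'Y' (after the try/except). Output: SRY

Answer: SRY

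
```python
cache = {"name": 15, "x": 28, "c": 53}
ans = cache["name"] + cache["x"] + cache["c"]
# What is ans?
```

Trace:
`cache = {"name": 15, "x": 28, "c": 53}` → cache = {'name': 15, 'x': 28, 'c': 53}
`ans = cache["name"] + cache["x"] + cache["c"]` → ans = 96
So ans = 96

Answer: 96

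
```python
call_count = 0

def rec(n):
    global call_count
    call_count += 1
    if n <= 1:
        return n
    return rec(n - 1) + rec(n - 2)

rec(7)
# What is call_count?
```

Calls(n) = 1 + Calls(n-1) + Calls(n-2); Calls(0)=Calls(1)=1. For n=7 this gives 41.

Answer: 41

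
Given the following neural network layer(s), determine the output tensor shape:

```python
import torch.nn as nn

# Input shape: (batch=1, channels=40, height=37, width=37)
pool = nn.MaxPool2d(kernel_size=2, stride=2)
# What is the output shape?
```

Input: (1, 40, 37, 37) -> Output: (1, 40, 18, 18)

Answer: (1, 40, 18, 18)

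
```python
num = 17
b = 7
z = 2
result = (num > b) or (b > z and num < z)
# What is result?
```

Trace:
`num = 17` → num = 17
`b = 7` → b = 7
`z = 2` → z = 2
`result = (num > b) or (b > z and num < z)` → result = True
So result = True

Answer: True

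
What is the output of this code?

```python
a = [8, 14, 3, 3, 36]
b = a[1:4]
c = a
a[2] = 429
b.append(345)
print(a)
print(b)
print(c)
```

Key concept: slice vs alias.
Step by step:
`a = [8, 14, 3, 3, 36]` → a = [8, 14, 3, 3, 36]
`b = a[1:4]` → b = [14, 3, 3]
`c = a` → c = [8, 14, 3, 3, 36] (same object as a)
`a[2] = 429` → a = [8, 14, 429, 3, 36] (same object as c); c = [8, 14, 429, 3, 36] (same object as a)
`b.append(345)` → b = [14, 3, 3, 345]
`print(a)` → prints [8, 14, 429, 3, 36]
`print(b)` → prints [14, 3, 3, 345]
`print(c)` → prints [8, 14, 429, 3, 36]

Answer:
[8, 14, 429, 3, 36]
[14, 3, 3, 345]
[8, 14, 429, 3, 36]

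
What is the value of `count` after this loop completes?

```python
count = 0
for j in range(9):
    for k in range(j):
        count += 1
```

Triangle number: 0+1+2+...+8
`count` takes the values: 0 → 1 → 2 → 3 → 4 → 5 → 6 → 7 → 8 → 9 → 10 → 11 → 12 → 13 → 14 → 15 → 16 → 17 → 18 → 19 → 20 → 21 → 22 → 23 → 24 → 25 → 26 → 27 → 28 → 29 → 30 → 31 → 32 → 33 → 34 → 35 → 36

Answer: 36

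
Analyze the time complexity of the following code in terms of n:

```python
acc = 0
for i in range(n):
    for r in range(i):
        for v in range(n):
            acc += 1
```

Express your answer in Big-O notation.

Each loop level contributes: n × n × n. Multiplying the contributions gives O(n^3).

Answer: O(n^3)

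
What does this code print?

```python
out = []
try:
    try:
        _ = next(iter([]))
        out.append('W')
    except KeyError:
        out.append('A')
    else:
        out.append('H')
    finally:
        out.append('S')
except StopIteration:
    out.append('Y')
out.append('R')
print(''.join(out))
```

Execution trace: 'S' (finally) → 'Y' (outer except StopIteration) → 'R' (after the try/except). Output: SYR

Answer: SYR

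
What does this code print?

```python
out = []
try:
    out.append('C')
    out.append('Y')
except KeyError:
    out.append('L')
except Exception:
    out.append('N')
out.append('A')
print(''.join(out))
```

Execution trace: 'C' (try body) → 'Y' (try body, no exception) → 'A' (after the try/except). Output: CYA

Answer: CYA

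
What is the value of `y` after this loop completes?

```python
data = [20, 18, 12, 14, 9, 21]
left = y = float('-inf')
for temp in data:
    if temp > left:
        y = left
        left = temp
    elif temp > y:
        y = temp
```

Second largest (with repeats) in [20, 18, 12, 14, 9, 21]
`y` takes the values: -inf → 18 → 20

Answer: 20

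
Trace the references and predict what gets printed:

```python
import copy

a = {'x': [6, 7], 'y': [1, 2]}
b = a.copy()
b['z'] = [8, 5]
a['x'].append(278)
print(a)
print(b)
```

Key concept: shallow copy of dict with mutable values.
Step by step:
`a = {'x': [6, 7], 'y': [1, 2]}` → a = {'x': [6, 7], 'y': [1, 2]}
`b = a.copy()` → b = {'x': [6, 7], 'y': [1, 2]}
`b['z'] = [8, 5]` → b = {'x': [6, 7], 'y': [1, 2], 'z': [8, 5]}
`a['x'].append(278)` → a = {'x': [6, 7, 278], 'y': [1, 2]}; b = {'x': [6, 7, 278], 'y': [1, 2], 'z': [8, 5]}
`print(a)` → prints {'x': [6, 7, 278], 'y': [1, 2]}
`print(b)` → prints {'x': [6, 7, 278], 'y': [1, 2], 'z': [8, 5]}

Answer:
{'x': [6, 7, 278], 'y': [1, 2]}
{'x': [6, 7, 278], 'y': [1, 2], 'z': [8, 5]}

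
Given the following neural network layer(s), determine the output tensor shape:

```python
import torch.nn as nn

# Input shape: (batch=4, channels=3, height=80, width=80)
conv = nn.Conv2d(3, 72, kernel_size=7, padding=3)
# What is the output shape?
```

Input: (4, 3, 80, 80) -> Output: (4, 72, 80, 80)

Answer: (4, 72, 80, 80)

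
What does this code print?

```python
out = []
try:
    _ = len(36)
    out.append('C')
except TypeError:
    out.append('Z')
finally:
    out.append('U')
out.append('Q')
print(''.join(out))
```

Execution trace: 'Z' (except TypeError) → 'U' (finally) → 'Q' (after the try/except). Output: ZUQ

Answer: ZUQ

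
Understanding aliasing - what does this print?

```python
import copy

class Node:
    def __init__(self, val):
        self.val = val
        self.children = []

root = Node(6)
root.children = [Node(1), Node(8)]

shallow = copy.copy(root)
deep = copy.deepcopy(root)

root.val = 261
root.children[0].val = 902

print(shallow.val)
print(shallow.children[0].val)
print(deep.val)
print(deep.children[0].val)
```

Key concept: deep copy with custom objects.
Step by step:
`root = Node(6)` → root = Node(val=6, children=[])
`root.children = [Node(1), Node(8)]` → root = Node(val=6, children=[Node(val=1, children=[]), Node(val=8, children=[])])
`shallow = copy.copy(root)` → shallow = Node(val=6, children=[Node(val=1, children=[]), Node(val=8, children=[])])
`deep = copy.deepcopy(root)` → deep = Node(val=6, children=[Node(val=1, children=[]), Node(val=8, children=[])])
`root.val = 261` → root = Node(val=261, children=[Node(val=1, children=[]), Node(val=8, children=[])])
`root.children[0].val = 902` → root = Node(val=261, children=[Node(val=902, children=[]), Node(val=8, children=[])]); shallow = Node(val=6, children=[Node(val=902, children=[]), Node(val=8, children=[])])
`print(shallow.val)` → prints 6
`print(shallow.children[0].val)` → prints 902
`print(deep.val)` → prints 6
`print(deep.children[0].val)` → prints 1

Answer:
6
902
6
1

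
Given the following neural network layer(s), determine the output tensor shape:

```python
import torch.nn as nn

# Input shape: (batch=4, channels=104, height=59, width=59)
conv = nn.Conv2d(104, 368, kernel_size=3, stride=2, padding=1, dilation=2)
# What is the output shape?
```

Input: (4, 104, 59, 59) -> Output: (4, 368, 29, 29)

Answer: (4, 368, 29, 29)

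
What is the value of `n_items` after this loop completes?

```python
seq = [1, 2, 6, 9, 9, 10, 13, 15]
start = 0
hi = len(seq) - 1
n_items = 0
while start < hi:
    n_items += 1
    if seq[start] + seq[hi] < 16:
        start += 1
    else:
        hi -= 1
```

Steps to find pair summing to 16
`n_items` takes the values: 0 → 1 → 2 → 3 → 4 → 5 → 6 → 7

Answer: 7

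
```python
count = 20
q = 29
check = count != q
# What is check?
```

Trace:
`count = 20` → count = 20
`q = 29` → q = 29
`check = count != q` → check = True
So check = True

Answer: True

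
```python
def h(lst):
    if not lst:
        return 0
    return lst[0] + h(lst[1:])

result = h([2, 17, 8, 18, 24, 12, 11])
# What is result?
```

2 + 17 + 8 + 18 + 24 + 12 + 11 + 0 = 92

Answer: 92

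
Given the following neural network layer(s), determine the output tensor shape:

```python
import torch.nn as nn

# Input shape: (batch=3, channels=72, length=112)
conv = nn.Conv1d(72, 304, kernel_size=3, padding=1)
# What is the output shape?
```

Input: (3, 72, 112) -> Output: (3, 304, 112)

Answer: (3, 304, 112)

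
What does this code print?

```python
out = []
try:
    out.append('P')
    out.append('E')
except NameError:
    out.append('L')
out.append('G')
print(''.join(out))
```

Execution trace: 'P' (try body) → 'E' (try body, no exception) → 'G' (after the try/except). Output: PEG

Answer: PEG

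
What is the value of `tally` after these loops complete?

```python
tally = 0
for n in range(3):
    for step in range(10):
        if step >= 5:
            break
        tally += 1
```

Inner breaks at 5, outer runs 3 times
`tally` takes the values: 0 → 1 → 2 → 3 → 4 → 5 → 6 → 7 → 8 → 9 → 10 → 11 → 12 → 13 → 14 → 15

Answer: 15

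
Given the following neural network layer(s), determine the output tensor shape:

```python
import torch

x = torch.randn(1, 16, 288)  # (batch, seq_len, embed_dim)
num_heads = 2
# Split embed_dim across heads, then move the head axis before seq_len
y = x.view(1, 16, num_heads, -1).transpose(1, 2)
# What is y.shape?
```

Input: (1, 16, 288) -> head_dim = 288 // 2 = 144; after view: (1, 16, 2, 144) -> after transpose(1, 2): (1, 2, 16, 144) -> Output: (1, 2, 16, 144)

Answer: (1, 2, 16, 144)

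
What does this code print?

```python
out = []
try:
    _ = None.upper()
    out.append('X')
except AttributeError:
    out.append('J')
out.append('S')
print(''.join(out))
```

Execution trace: 'J' (except AttributeError) → 'S' (after the try/except). Output: JS

Answer: JS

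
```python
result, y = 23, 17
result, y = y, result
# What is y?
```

Trace:
`result, y = 23, 17` → result = 23; y = 17
`result, y = y, result` → result = 17; y = 23
So y = 23

Answer: 23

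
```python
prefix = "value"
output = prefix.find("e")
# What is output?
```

Trace:
`prefix = "value"` → prefix = 'value'
`output = prefix.find("e")` → output = 4
So output = 4

Answer: 4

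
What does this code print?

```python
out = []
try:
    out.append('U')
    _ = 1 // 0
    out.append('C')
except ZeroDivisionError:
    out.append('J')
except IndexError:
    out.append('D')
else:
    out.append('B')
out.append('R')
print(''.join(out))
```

Execution trace: 'U' (try body) → 'J' (except ZeroDivisionError) → 'R' (after the try/except). Output: UJR

Answer: UJR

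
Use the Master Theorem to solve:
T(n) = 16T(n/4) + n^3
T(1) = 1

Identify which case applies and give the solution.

a=16, b=4, f(n)=n^3. log_4(16) = 2. Since c=3 > 2 and the regularity condition holds (16(n/4)^3 = (16/4^3)n^3 with 16/4^3 < 1), Case 3 applies: T(n) = Θ(f(n)) = O(n^3).

Answer: O(n^3) - Case 3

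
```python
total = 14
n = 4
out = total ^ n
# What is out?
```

Trace:
`total = 14` → total = 14
`n = 4` → n = 4
`out = total ^ n` → out = 10
So out = 10

Answer: 10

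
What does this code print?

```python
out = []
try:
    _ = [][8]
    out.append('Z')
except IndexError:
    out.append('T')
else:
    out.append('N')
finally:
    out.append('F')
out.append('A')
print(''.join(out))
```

Execution trace: 'T' (except IndexError) → 'F' (finally) → 'A' (after the try/except). Output: TFA

Answer: TFA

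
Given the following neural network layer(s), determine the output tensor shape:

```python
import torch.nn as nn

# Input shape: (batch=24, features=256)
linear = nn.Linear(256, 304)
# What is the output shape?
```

Input: (24, 256) -> Output: (24, 304)

Answer: (24, 304)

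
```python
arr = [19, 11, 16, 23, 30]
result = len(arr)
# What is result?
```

Trace:
`arr = [19, 11, 16, 23, 30]` → arr = [19, 11, 16, 23, 30]
`result = len(arr)` → result = 5
So result = 5

Answer: 5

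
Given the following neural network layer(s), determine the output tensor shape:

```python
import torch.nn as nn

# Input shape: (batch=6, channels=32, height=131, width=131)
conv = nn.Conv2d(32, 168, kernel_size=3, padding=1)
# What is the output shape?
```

Input: (6, 32, 131, 131) -> Output: (6, 168, 131, 131)

Answer: (6, 168, 131, 131)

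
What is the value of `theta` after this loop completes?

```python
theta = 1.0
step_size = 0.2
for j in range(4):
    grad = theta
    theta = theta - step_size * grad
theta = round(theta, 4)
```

Gradient descent: w = 1.0 * (1 - 0.2)^4
`theta` takes the values: 1.0 → 0.8 → 0.64 → 0.512 → 0.4096

Answer: 0.4096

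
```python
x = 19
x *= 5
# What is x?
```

Trace:
`x = 19` → x = 19
`x *= 5` → x = 95
So x = 95

Answer: 95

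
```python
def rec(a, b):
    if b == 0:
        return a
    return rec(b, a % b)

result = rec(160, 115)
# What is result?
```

rec(160, 115) -> rec(115, 45) -> rec(45, 25) -> rec(25, 20) -> rec(20, 5) -> rec(5, 0) -> 5

Answer: 5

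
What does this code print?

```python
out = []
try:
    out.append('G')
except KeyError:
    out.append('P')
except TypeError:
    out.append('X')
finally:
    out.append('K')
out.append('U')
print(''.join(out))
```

Execution trace: 'G' (try body, no exception) → 'K' (finally) → 'U' (after the try/except). Output: GKU

Answer: GKU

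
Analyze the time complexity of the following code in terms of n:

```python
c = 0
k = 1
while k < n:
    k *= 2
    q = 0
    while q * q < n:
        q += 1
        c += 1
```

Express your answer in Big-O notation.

Each loop level contributes: log n × √n. Multiplying the contributions gives O(√n log n).

Answer: O(√n log n)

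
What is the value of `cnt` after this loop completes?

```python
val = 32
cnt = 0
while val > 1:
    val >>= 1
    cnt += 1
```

Count right shifts until 1
`cnt` takes the values: 0 → 1 → 2 → 3 → 4 → 5

Answer: 5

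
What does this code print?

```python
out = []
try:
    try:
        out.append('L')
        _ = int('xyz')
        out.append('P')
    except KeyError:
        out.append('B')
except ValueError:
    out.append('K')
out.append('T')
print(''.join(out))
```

Execution trace: 'L' (try body) → 'K' (outer except ValueError) → 'T' (after the try/except). Output: LKT

Answer: LKT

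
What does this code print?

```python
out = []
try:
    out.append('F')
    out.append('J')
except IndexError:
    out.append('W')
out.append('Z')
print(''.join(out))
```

Execution trace: 'F' (try body) → 'J' (try body, no exception) → 'Z' (after the try/except). Output: FJZ

Answer: FJZ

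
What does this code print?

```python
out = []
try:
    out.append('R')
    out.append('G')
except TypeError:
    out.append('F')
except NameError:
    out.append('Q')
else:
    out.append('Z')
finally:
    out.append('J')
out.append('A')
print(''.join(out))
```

Execution trace: 'R' (try body) → 'G' (try body, no exception) → 'Z' (else) → 'J' (finally) → 'A' (after the try/except). Output: RGZJA

Answer: RGZJA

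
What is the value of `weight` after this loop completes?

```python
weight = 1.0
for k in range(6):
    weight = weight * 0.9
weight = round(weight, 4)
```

Exponential decay: 1.0 * 0.9^6
`weight` takes the values: 1.0 → 0.9 → 0.81 → 0.729 → 0.6561 → 0.59049 → 0.531441 → 0.5314

Answer: 0.5314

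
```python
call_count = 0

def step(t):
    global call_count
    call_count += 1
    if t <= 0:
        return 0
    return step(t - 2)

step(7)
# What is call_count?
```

Linear recursion stepping by 2: 5 calls from t=7 down to ≤0.

Answer: 5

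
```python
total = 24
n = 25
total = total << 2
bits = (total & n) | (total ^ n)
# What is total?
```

Trace:
`total = 24` → total = 24
`n = 25` → n = 25
`total = total << 2` → total = 96
`bits = (total & n) | (total ^ n)` → bits = 121
So total = 96

Answer: 96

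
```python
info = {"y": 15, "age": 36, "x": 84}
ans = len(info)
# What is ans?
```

Trace:
`info = {"y": 15, "age": 36, "x": 84}` → info = {'y': 15, 'age': 36, 'x': 84}
`ans = len(info)` → ans = 3
So ans = 3

Answer: 3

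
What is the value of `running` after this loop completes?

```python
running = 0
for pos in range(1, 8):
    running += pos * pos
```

Sum of squares 1² to 7² = 140
`running` takes the values: 0 → 1 → 5 → 14 → 30 → 55 → 91 → 140

Answer: 140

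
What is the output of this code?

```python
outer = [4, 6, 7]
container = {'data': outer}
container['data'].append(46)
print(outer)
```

Key concept: dict holds reference to list.
Step by step:
`outer = [4, 6, 7]` → outer = [4, 6, 7]
`container = {'data': outer}` → container = {'data': [4, 6, 7]}
`container['data'].append(46)` → outer = [4, 6, 7, 46]; container = {'data': [4, 6, 7, 46]}
`print(outer)` → prints [4, 6, 7, 46]

Answer: [4, 6, 7, 46]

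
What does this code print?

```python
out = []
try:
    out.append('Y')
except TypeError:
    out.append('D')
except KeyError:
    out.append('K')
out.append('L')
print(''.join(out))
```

Execution trace: 'Y' (try body, no exception) → 'L' (after the try/except). Output: YL

Answer: YL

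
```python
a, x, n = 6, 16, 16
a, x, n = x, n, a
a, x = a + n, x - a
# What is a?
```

Trace:
`a, x, n = 6, 16, 16` → a = 6; x = 16; n = 16
`a, x, n = x, n, a` → a = 16; x = 16; n = 6
`a, x = a + n, x - a` → a = 22; x = 0
So a = 22

Answer: 22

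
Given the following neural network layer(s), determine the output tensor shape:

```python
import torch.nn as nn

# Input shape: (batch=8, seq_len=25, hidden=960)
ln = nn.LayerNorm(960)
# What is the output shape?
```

Input: (8, 25, 960) -> Output: (8, 25, 960)

Answer: (8, 25, 960)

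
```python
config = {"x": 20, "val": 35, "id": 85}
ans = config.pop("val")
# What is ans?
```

Trace:
`config = {"x": 20, "val": 35, "id": 85}` → config = {'x': 20, 'val': 35, 'id': 85}
`ans = config.pop("val")` → config = {'x': 20, 'id': 85}; ans = 35
So ans = 35

Answer: 35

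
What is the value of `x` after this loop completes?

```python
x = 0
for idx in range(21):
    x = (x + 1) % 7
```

Increment mod 7, 21 times = 0
`x` takes the values: 0 → 1 → 2 → 3 → 4 → 5 → 6 → 0 → 1 → 2 → 3 → 4 → 5 → 6 → 0 → 1 → 2 → 3 → 4 → 5 → 6 → 0

Answer: 0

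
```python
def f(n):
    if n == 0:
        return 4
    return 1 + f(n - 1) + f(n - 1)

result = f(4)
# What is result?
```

f(n) = 1 + 2·f(n-1), f(0)=4. Closed form: (4+1)·2^4 - 1 = 79.

Answer: 79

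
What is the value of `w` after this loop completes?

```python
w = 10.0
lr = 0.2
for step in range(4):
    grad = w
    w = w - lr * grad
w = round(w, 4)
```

Gradient descent: w = 10.0 * (1 - 0.2)^4
`w` takes the values: 10.0 → 8.0 → 6.4 → 5.12 → 4.096

Answer: 4.096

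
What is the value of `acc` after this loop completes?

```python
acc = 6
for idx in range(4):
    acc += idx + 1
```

Start at 6, add 1 to 4 = 16
`acc` takes the values: 6 → 7 → 9 → 12 → 16

Answer: 16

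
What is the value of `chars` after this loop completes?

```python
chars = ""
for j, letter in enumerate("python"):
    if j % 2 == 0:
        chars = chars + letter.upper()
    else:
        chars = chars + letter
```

Uppercase even positions in 'python'
`chars` takes the values: "" → "P" → "Py" → "PyT" → "PyTh" → "PyThO" → "PyThOn"

Answer: "PyThOn"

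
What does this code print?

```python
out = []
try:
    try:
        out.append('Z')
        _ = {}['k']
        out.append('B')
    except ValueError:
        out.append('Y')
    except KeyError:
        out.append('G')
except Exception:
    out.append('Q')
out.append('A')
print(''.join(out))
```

Execution trace: 'Z' (inner try body) → 'G' (inner except KeyError) → 'A' (after the try/except). Output: ZGA

Answer: ZGA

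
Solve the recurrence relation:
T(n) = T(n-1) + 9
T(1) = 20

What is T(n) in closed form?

Unrolling: T(n) = T(1) + 9·(n-1) = 20 + 9(n-1) = 9n + 11.

Answer: T(n) = 9n + 11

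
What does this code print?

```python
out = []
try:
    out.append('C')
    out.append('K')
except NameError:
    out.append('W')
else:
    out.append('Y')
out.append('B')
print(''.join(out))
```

Execution trace: 'C' (try body) → 'K' (try body, no exception) → 'Y' (else) → 'B' (after the try/except). Output: CKYB

Answer: CKYB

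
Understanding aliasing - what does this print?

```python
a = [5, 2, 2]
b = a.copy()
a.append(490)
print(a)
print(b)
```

Key concept: list.copy() creates independent copy.
Step by step:
`a = [5, 2, 2]` → a = [5, 2, 2]
`b = a.copy()` → b = [5, 2, 2]
`a.append(490)` → a = [5, 2, 2, 490]
`print(a)` → prints [5, 2, 2, 490]
`print(b)` → prints [5, 2, 2]

Answer:
[5, 2, 2, 490]
[5, 2, 2]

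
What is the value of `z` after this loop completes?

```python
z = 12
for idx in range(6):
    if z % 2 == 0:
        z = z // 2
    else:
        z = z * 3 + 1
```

Collatz-style transformation from 12
`z` takes the values: 12 → 6 → 3 → 10 → 5 → 16 → 8

Answer: 8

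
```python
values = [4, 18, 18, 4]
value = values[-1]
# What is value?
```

Trace:
`values = [4, 18, 18, 4]` → values = [4, 18, 18, 4]
`value = values[-1]` → value = 4
So value = 4

Answer: 4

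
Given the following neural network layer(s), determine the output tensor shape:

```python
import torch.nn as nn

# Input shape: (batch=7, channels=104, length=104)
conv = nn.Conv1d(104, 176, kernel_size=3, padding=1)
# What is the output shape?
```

Input: (7, 104, 104) -> Output: (7, 176, 104)

Answer: (7, 176, 104)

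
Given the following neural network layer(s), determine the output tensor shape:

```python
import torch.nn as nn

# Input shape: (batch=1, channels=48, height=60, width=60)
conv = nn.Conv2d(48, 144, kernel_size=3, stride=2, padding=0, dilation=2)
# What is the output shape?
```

Input: (1, 48, 60, 60) -> Output: (1, 144, 28, 28)

Answer: (1, 144, 28, 28)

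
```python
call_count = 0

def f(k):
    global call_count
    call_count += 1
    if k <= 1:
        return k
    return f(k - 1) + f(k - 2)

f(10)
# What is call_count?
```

Calls(k) = 1 + Calls(k-1) + Calls(k-2); Calls(0)=Calls(1)=1. For k=10 this gives 177.

Answer: 177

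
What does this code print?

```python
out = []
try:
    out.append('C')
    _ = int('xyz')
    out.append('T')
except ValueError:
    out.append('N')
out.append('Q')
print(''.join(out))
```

Execution trace: 'C' (try body) → 'N' (except ValueError) → 'Q' (after the try/except). Output: CNQ

Answer: CNQ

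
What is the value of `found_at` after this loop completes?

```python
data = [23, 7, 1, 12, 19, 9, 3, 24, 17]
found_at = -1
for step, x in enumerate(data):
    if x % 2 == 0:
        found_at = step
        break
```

First even number index in [23, 7, 1, 12, 19, 9, 3, 24, 17]
`found_at` takes the values: -1 → 3

Answer: 3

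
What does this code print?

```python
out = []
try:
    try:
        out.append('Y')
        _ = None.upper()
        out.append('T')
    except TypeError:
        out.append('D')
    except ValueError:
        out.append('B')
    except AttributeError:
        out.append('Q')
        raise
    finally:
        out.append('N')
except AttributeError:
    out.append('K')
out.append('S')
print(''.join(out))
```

Execution trace: 'Y' (inner try body) → 'Q' (inner except AttributeError) → 'N' (inner finally) → 'K' (outer except AttributeError) → 'S' (after the try/except). Output: YQNKS

Answer: YQNKS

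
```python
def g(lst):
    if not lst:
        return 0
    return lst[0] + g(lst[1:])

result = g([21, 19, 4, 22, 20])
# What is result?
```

21 + 19 + 4 + 22 + 20 + 0 = 86

Answer: 86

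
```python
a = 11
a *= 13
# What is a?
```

Trace:
`a = 11` → a = 11
`a *= 13` → a = 143
So a = 143

Answer: 143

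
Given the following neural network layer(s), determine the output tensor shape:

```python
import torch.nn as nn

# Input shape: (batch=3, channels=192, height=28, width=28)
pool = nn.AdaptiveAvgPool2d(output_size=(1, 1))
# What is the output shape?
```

Input: (3, 192, 28, 28) -> Output: (3, 192, 1, 1)

Answer: (3, 192, 1, 1)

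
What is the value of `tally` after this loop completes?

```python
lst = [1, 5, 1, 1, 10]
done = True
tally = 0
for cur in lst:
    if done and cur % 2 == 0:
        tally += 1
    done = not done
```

Count even values at even positions
`tally` takes the values: 0 → 1

Answer: 1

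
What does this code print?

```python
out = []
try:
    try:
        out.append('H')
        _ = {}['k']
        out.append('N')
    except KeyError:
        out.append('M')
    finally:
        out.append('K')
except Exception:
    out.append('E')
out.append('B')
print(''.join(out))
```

Execution trace: 'H' (inner try body) → 'M' (inner except KeyError) → 'K' (inner finally) → 'B' (after the try/except). Output: HMKB

Answer: HMKB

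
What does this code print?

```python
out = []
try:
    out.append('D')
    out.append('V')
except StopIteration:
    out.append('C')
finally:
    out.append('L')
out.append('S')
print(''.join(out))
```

Execution trace: 'D' (try body) → 'V' (try body, no exception) → 'L' (finally) → 'S' (after the try/except). Output: DVLS

Answer: DVLS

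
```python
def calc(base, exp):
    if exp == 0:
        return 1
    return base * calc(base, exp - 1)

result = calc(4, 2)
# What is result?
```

calc(4, 2) = 4 * 4 = 16

Answer: 16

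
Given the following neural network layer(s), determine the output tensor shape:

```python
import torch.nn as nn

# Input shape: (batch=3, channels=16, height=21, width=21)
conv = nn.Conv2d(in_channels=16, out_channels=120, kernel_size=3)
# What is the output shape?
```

Input: (3, 16, 21, 21) -> Output: (3, 120, 19, 19)

Answer: (3, 120, 19, 19)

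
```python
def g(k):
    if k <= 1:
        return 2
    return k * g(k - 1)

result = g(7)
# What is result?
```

g(7) = 7 * 6 * 5 * 4 * 3 * 2 * 2 = 10080

Answer: 10080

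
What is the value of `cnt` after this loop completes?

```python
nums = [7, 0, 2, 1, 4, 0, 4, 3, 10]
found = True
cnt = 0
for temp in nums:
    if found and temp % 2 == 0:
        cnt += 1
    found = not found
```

Count even values at even positions
`cnt` takes the values: 0 → 1 → 2 → 3 → 4

Answer: 4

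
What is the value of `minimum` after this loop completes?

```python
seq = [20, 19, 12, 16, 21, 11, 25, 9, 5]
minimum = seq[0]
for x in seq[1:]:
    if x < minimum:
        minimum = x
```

Minimum of [20, 19, 12, 16, 21, 11, 25, 9, 5]
`minimum` takes the values: 20 → 19 → 12 → 11 → 9 → 5

Answer: 5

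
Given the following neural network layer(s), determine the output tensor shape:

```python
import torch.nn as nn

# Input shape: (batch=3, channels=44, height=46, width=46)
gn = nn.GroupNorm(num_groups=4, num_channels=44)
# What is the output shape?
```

Input: (3, 44, 46, 46) -> Output: (3, 44, 46, 46)

Answer: (3, 44, 46, 46)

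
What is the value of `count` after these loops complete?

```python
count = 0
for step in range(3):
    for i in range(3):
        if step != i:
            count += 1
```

3² - 3 (exclude diagonal)
`count` takes the values: 0 → 1 → 2 → 3 → 4 → 5 → 6

Answer: 6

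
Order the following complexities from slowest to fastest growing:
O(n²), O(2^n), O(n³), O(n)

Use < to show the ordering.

Ordered by growth rate: O(n) < O(n²) < O(n³) < O(2^n)

Answer: O(n) < O(n²) < O(n³) < O(2^n)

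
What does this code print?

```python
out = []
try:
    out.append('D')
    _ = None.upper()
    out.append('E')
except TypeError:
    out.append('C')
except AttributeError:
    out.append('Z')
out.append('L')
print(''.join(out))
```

Execution trace: 'D' (try body) → 'Z' (except AttributeError) → 'L' (after the try/except). Output: DZL

Answer: DZL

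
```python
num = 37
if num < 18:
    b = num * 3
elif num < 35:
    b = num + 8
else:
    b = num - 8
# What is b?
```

Trace:
`num = 37` → num = 37
`if num < 18: ...` → num < 18 is False, num < 35 is False, take else branch → b = 29
So b = 29

Answer: 29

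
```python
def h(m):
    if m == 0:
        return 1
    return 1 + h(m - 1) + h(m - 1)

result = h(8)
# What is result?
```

h(m) = 1 + 2·h(m-1), h(0)=1. Closed form: (1+1)·2^8 - 1 = 511.

Answer: 511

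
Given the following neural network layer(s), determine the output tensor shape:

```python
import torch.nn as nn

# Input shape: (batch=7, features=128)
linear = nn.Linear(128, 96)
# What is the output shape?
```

Input: (7, 128) -> Output: (7, 96)

Answer: (7, 96)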